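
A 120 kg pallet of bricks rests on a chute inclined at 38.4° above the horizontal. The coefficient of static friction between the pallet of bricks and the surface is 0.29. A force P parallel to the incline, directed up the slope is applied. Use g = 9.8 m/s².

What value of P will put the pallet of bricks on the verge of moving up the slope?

P ≈ 998 N

At impending motion up the slope, friction acts down-slope at its limit: f = μ_s N.
P is parallel to the surface, so N = m g cos θ = 922 N.
Along the incline: P = m g sin θ + μ_s N = 730 + 0.29×922 = 998 N.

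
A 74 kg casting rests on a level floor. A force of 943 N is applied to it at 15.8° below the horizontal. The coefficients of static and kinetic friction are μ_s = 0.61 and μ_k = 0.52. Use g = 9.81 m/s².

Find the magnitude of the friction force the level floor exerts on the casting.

f ≈ 511 N

The vertical component of P adds to the normal force: N = m g + P sin α = 725.9 + 256.8 = 982.7 N.
The horizontal driving force is P cos α = 907.4 N, so equilibrium needs friction f = 907.4 N.
μ_s N = 0.61 × 982.7 = 599.4 N.
907.4 > 599.4 N → the casting slides; f = μ_k N = 0.52×982.7 = 511 N.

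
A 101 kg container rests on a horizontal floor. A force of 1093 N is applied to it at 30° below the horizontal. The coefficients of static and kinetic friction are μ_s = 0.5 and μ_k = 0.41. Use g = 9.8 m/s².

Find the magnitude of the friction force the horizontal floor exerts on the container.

f ≈ 630 N

The vertical component of P adds to the normal force: N = m g + P sin α = 989.8 + 546.5 = 1536 N.
For equilibrium, f = P cos α = 1093×cos 30° = 946.6 N.
μ_s N = 0.5 × 1536 = 768.1 N.
The required friction exceeds μ_s N, so the container moves and f = μ_k N = 630 N.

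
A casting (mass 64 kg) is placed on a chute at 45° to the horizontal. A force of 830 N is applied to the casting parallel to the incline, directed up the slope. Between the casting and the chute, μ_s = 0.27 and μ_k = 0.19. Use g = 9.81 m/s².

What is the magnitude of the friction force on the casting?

f ≈ 84.4 N (down the incline)

The normal reaction is N = m g cos θ = 443.9 N.
The friction needed for equilibrium is m g sin θ − P = 443.9 − 830 = -386.1 N, measured positive up-slope.
Static friction can supply at most μ_s N = 119.9 N.
|-386.1| exceeds 119.9 N, so the casting slips up-slope; friction is kinetic, f = μ_k N = 0.19×443.9 = 84.4 N.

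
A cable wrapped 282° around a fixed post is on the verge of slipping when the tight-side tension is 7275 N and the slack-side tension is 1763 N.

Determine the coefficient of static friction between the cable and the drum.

T₂/T₁ = e^{μβ} → μ = ln(T₂/T₁)/β.
β = 282° = 4.922 rad.
μ = ln(7275/1763)/4.922 = ln(4.126)/4.922 = 0.288.

μ ≈ 0.288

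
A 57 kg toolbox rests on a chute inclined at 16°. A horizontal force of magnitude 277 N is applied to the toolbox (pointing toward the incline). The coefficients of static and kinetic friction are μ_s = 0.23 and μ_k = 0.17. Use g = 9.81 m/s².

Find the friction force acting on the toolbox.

f ≈ 112 N (down the incline)

Resolve perpendicular to the incline: N = m g cos θ + P sin θ = 57×9.81×cos 16° + 277×sin 16° = 613.9 N.
Parallel to the incline: P cos θ − m g sin θ = 266.3 − 154.1 = 112.1 N; the friction needed to balance this is 112.1 N acting down the slope.
The limit of static friction is μ_s N = 141.2 N.
Since 112.1 N is within the 141.2 N limit, the toolbox stays put and friction is exactly 112 N.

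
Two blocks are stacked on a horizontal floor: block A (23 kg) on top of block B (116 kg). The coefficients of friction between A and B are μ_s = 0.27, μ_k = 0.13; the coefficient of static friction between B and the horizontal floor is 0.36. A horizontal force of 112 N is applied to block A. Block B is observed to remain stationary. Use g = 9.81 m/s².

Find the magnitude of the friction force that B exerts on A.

f ≈ 29.3 N

Between the blocks, N₁ = m_A g = 225.6 N.
So the A–B interface can sustain at most μ_s N₁ = 60.92 N of static friction.
Since P = 112 N > 60.92 N, A slides on B; the A–B friction is kinetic: f₁ = μ_k N₁ = 0.13×225.6 = 29.3 N.
B experiences an equal 29.3 N forward from A (third law). B is in equilibrium, so the floor supplies f₂ = 29.3 N of static friction (limit μ_s(m_A+m_B)g = 490.9 N, not exceeded).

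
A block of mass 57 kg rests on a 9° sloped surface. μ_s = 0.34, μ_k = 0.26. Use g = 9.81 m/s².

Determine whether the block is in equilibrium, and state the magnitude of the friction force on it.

f ≈ 87.5 N

N = m g cos θ = 552 N.
Down-slope weight component: m g sin θ = 87.5 N.
μ_s N = 188 N.
87.5 ≤ 188 N, so it stays put; friction = 87.5 N.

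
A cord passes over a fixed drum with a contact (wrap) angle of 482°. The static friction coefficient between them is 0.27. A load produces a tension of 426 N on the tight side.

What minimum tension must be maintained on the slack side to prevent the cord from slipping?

Capstan equation at impending slip: T_tight/T_slack = e^{μβ}.
β = 482° = 8.412 rad; e^{μβ} = e^{0.27×8.412} = 9.693.
T_slack = T_tight / e^{μβ} = 426 / 9.693 = 44 N.

T_min ≈ 44 N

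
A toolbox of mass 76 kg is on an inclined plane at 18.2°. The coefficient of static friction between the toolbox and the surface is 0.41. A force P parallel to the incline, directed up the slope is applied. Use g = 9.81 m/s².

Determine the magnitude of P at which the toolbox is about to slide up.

P ≈ 523 N

At impending motion up the slope, friction acts down-slope at its limit: f = μ_s N.
P is parallel to the surface, so N = m g cos θ = 708 N.
Along the incline: P = m g sin θ + μ_s N = 233 + 0.41×708 = 523 N.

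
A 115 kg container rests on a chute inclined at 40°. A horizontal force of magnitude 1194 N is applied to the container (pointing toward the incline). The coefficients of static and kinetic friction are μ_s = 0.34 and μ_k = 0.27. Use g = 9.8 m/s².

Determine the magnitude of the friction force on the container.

f ≈ 190 N (down the incline)

Resolve perpendicular to the incline: N = m g cos θ + P sin θ = 115×9.8×cos 40° + 1194×sin 40° = 1631 N.
Parallel to the incline: P cos θ − m g sin θ = 914.7 − 724.4 = 190.2 N; the friction needed to balance this is 190.2 N acting down the slope.
Maximum static friction: μ_s N = 0.34 × 1631 = 554.5 N.
Since 190.2 N is within the 554.5 N limit, the container stays put and friction is exactly 190 N.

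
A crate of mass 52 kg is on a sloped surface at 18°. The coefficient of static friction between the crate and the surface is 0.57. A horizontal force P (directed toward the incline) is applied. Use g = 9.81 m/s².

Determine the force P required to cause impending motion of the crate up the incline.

P ≈ 560 N

At impending motion up the slope, friction acts down-slope at its limit: f = μ_s N.
Perpendicular to the incline: N = m g cos θ + P sin θ.
Along the incline: P cos θ = m g sin θ + μ_s N = m g sin θ + μ_s (m g cos θ + P sin θ).
Solving, P (cos θ − μ_s sin θ) = m g (sin θ + μ_s cos θ), so P = 52×9.81×(sin 18° + 0.57 cos 18°)/(cos 18° − 0.57 sin 18°) = 510×0.8511/0.7749 = 560 N.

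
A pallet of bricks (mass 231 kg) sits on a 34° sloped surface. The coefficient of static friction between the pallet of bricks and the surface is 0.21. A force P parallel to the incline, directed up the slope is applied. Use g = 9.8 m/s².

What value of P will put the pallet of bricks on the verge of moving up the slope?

P ≈ 1660 N

At impending motion up the slope, friction acts down-slope at its limit: f = μ_s N.
P is parallel to the surface, so N = m g cos θ = 1880 N.
Along the incline: P = m g sin θ + μ_s N = 1270 + 0.21×1880 = 1660 N.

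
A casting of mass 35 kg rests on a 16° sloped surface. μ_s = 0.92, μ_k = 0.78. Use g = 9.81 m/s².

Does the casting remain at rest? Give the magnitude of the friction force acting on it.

N = m g cos θ = 330 N.
Down-slope weight component: m g sin θ = 94.6 N.
μ_s N = 304 N.
94.6 ≤ 304 N, so it stays put; friction = 94.6 N.

f ≈ 94.6 N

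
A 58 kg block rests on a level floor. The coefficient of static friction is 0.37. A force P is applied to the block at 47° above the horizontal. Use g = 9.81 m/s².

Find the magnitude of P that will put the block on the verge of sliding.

P ≈ 221 N

N = m g − P sin α (the pull lifts the block).
At impending slip, P cos α = μ_s N = μ_s (m g − P sin α).
Solving: P (cos α + μ_s sin α) = μ_s m g → P = 0.37×569/(cos 47° + 0.37 sin 47°) = 211/0.9526 = 221 N.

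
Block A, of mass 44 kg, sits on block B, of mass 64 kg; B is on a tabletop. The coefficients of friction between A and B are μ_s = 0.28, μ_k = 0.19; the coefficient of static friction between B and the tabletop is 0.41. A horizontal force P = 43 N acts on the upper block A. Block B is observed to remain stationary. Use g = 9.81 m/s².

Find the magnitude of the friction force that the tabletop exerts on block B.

f ≈ 43 N

The normal force B exerts on A is simply A's weight, N₁ = 431.6 N.
Maximum static friction on A from B: μ_s N₁ = 0.28×431.6 = 120.9 N.
P = 43 N is within that limit, so A and B move together (both at rest); the A–B friction is simply f₁ = P = 43 N.
By Newton's third law B feels 43 N forward from A. With B stationary, the floor's static friction on B balances it: f₂ = 43 N (well within μ_s(m_A+m_B)g = 434.4 N).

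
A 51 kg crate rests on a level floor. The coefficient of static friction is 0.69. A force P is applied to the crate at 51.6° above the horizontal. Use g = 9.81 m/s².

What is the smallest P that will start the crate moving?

P ≈ 297 N

N = m g − P sin α (the pull lifts the crate).
At impending slip, P cos α = μ_s N = μ_s (m g − P sin α).
Solving: P (cos α + μ_s sin α) = μ_s m g → P = 0.69×500/(cos 51.6° + 0.69 sin 51.6°) = 345/1.162 = 297 N.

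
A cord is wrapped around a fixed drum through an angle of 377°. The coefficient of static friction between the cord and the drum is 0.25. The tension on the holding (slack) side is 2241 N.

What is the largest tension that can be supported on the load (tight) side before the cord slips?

T_max ≈ 11600 N

At impending slip the capstan equation gives T₂/T₁ = e^{μβ} with β in radians.
β = 377° × π/180 = 6.58 rad.
e^{μβ} = e^{0.25×6.58} = 5.181.
T₂ = T₁ · e^{μβ} = 2241 × 5.181 = 11600 N.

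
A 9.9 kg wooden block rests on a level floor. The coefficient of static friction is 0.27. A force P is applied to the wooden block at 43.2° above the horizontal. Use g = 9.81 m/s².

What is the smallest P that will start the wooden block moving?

N = m g − P sin α (the pull lifts the wooden block).
At impending slip, P cos α = μ_s N = μ_s (m g − P sin α).
Solving: P (cos α + μ_s sin α) = μ_s m g → P = 0.27×97.1/(cos 43.2° + 0.27 sin 43.2°) = 26.2/0.9138 = 28.7 N.

P ≈ 28.7 N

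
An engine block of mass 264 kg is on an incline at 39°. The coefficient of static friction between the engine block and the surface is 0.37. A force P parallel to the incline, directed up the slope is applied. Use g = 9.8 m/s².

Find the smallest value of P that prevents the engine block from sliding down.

P_min ≈ 884 N

The engine block tends to slide down (tan θ > μ_s), so at the point of impending slip friction acts up-slope at its limit: f = μ_s N.
P is parallel to the surface, so N = m g cos θ = 2010 N.
Along the incline: P + μ_s N = m g sin θ, so P = 1630 − 0.37×2010 = 884 N.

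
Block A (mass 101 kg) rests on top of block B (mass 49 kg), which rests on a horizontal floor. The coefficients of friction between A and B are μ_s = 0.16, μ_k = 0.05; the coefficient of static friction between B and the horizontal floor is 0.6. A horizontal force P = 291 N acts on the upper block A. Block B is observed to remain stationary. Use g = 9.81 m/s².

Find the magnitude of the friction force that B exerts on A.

f ≈ 49.5 N

Normal force at the A–B interface: N₁ = m_A g = 990.8 N.
So the A–B interface can sustain at most μ_s N₁ = 158.5 N of static friction.
P = 291 N exceeds that limit, so A slips over B and the interface friction becomes kinetic: f₁ = μ_k N₁ = 0.05×990.8 = 49.5 N.
B experiences an equal 49.5 N forward from A (third law). B is in equilibrium, so the floor supplies f₂ = 49.5 N of static friction (limit μ_s(m_A+m_B)g = 882.9 N, not exceeded).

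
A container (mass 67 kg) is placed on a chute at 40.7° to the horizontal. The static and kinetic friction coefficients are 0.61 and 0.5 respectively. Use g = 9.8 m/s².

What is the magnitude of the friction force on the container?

The normal reaction is N = m g cos θ = 497.8 N.
Along the slope the weight component is m g sin θ = 428.2 N; friction must supply exactly this, acting up-slope.
The static-friction ceiling is μ_s N = 0.61 × 497.8 = 303.7 N.
|428.2| exceeds 303.7 N, so the container slips down-slope; friction is kinetic, f = μ_k N = 0.5×497.8 = 249 N.

f ≈ 249 N (up the incline)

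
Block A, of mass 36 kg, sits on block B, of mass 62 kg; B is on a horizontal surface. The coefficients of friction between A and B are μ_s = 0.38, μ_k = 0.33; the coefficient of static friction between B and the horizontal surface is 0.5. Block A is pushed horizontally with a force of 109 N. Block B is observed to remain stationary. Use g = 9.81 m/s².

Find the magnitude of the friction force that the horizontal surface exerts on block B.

f ≈ 109 N

Normal force at the A–B interface: N₁ = m_A g = 353.2 N.
Maximum static friction on A from B: μ_s N₁ = 0.38×353.2 = 134.2 N.
Since P = 109 N ≤ 134.2 N, A does not slip on B; friction on A equals P = 109 N.
By Newton's third law B feels 109 N forward from A. With B stationary, the floor's static friction on B balances it: f₂ = 109 N (well within μ_s(m_A+m_B)g = 480.7 N).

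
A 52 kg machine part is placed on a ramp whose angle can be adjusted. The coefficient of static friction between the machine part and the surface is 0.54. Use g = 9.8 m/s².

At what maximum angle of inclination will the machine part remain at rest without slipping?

θ_max ≈ 28.4°

At the slip threshold, m g sin θ = μ_s · m g cos θ, so tan θ = μ_s.
θ_max = arctan(0.54) = 28.4°.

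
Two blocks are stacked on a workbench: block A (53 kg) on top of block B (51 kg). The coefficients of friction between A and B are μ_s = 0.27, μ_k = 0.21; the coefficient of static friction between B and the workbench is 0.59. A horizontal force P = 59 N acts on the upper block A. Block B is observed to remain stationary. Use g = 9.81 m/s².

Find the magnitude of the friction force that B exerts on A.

Normal force at the A–B interface: N₁ = m_A g = 519.9 N.
Maximum static friction on A from B: μ_s N₁ = 0.27×519.9 = 140.4 N.
Since P = 59 N ≤ 140.4 N, A does not slip on B; friction on A equals P = 59 N.
By Newton's third law B feels 59 N forward from A. With B stationary, the floor's static friction on B balances it: f₂ = 59 N (well within μ_s(m_A+m_B)g = 601.9 N).

f ≈ 59 N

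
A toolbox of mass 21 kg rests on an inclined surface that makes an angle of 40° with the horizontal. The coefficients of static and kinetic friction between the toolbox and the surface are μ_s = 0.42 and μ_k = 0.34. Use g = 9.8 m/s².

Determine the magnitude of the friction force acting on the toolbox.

f ≈ 53.6 N (up the incline)

Normal force: N = m g cos θ = 21 × 9.8 × cos 40° = 157.7 N.
For equilibrium along the incline, friction must balance the weight component: f = m g sin θ = 132.3 N up the slope.
Static friction can supply at most μ_s N = 66.21 N.
|132.3| exceeds 66.21 N, so the toolbox slips down-slope; friction is kinetic, f = μ_k N = 0.34×157.7 = 53.6 N.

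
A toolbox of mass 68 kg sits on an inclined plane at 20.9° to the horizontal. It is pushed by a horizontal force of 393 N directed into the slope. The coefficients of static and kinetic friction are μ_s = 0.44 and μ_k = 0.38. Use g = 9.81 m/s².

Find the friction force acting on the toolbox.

The horizontal push has a component P sin θ into the surface, so N = m g cos θ + P sin θ = 623.2 + 140.2 = 763.4 N.
Parallel to the incline: P cos θ − m g sin θ = 367.1 − 238 = 129.2 N; the friction needed to balance this is 129.2 N acting down the slope.
The limit of static friction is μ_s N = 335.9 N.
Since 129.2 N is within the 335.9 N limit, the toolbox stays put and friction is exactly 129 N.

f ≈ 129 N (down the incline)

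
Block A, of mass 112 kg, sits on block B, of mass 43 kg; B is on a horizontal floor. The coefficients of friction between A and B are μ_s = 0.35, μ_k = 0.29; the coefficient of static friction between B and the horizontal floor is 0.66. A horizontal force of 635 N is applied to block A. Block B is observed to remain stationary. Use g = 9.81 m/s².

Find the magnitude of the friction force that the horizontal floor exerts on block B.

The normal force B exerts on A is simply A's weight, N₁ = 1099 N.
Maximum static friction on A from B: μ_s N₁ = 0.35×1099 = 384.6 N.
Since P = 635 N > 384.6 N, A slides on B; the A–B friction is kinetic: f₁ = μ_k N₁ = 0.29×1099 = 319 N.
By Newton's third law B feels 319 N forward from A. With B stationary, the floor's static friction on B balances it: f₂ = 319 N (well within μ_s(m_A+m_B)g = 1004 N).

f ≈ 319 N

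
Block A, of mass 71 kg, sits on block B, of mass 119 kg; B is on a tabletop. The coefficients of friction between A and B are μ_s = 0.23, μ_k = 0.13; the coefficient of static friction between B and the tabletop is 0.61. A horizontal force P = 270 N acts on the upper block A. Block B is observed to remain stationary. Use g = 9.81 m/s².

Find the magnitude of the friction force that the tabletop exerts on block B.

Normal force at the A–B interface: N₁ = m_A g = 696.5 N.
So the A–B interface can sustain at most μ_s N₁ = 160.2 N of static friction.
P = 270 N exceeds that limit, so A slips over B and the interface friction becomes kinetic: f₁ = μ_k N₁ = 0.13×696.5 = 90.5 N.
By Newton's third law B feels 90.5 N forward from A. With B stationary, the floor's static friction on B balances it: f₂ = 90.5 N (well within μ_s(m_A+m_B)g = 1137 N).

f ≈ 90.5 N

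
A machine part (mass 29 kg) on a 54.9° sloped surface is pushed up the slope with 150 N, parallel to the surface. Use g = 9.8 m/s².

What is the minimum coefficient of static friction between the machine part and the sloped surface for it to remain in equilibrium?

μ_s,min ≈ 0.505

N = m g cos θ = 163.4 N.
Friction must make up the shortfall along the incline: f = m g sin θ − P = 232.5 − 150 = 82.52 N.
At the threshold f = μ_s N, so μ_s,min = 82.52/163.4 = 0.505.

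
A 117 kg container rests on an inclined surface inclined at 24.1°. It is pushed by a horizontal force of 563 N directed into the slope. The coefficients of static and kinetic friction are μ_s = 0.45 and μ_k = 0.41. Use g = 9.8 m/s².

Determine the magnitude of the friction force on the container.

Resolve perpendicular to the incline: N = m g cos θ + P sin θ = 117×9.8×cos 24.1° + 563×sin 24.1° = 1277 N.
Parallel to the incline: P cos θ − m g sin θ = 513.9 − 468.2 = 45.73 N; the friction needed to balance this is 45.73 N acting down the slope.
The limit of static friction is μ_s N = 574.4 N.
Since 45.73 N is within the 574.4 N limit, the container stays put and friction is exactly 45.7 N.

f ≈ 45.7 N (down the incline)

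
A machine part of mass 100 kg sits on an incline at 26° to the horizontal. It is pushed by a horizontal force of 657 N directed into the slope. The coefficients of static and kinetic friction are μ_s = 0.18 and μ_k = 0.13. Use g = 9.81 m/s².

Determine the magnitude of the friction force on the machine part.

Resolve perpendicular to the incline: N = m g cos θ + P sin θ = 100×9.81×cos 26° + 657×sin 26° = 1170 N.
Parallel to the incline: P cos θ − m g sin θ = 590.5 − 430 = 160.5 N; the friction needed to balance this is 160.5 N acting down the slope.
The limit of static friction is μ_s N = 210.6 N.
|f_req| = 160.5 ≤ 210.6 N → the machine part is in equilibrium; friction equals the required value.

f ≈ 160 N (down the incline)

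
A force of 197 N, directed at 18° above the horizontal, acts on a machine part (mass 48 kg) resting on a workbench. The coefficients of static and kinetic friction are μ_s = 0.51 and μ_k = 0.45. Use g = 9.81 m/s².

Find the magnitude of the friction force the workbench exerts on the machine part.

f ≈ 187 N

The vertical component of P reduces the normal force: N = m g − P sin α = 470.9 − 60.88 = 410 N.
Horizontally, friction must balance P cos α = 187.4 N.
μ_s N = 0.51 × 410 = 209.1 N.
Since 187.4 N does not exceed the limit, the machine part stays at rest and f = 187 N.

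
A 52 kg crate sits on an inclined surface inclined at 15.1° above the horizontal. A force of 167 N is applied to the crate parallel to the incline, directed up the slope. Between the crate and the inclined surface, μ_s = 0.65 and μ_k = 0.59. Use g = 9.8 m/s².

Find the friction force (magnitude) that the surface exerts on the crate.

f ≈ 34.2 N (down the incline)

Perpendicular to the surface, N = m g cos θ = 52·9.8·cos 15.1° = 492 N.
The friction needed for equilibrium is m g sin θ − P = 132.8 − 167 = -34.25 N, measured positive up-slope.
Maximum static friction available: μ_s N = 0.65 × 492 = 319.8 N.
Since |-34.25| ≤ 319.8 N, no slip — friction simply equals what equilibrium demands.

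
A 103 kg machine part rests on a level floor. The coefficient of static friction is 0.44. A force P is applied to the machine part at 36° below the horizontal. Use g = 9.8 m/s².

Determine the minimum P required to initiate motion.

N = m g + P sin α (the push presses the machine part into the level floor).
At impending slip, P cos α = μ_s N = μ_s (m g + P sin α).
Solving: P (cos α − μ_s sin α) = μ_s m g → P = 0.44×1010/(cos 36° − 0.44 sin 36°) = 444/0.5504 = 807 N.

P ≈ 807 N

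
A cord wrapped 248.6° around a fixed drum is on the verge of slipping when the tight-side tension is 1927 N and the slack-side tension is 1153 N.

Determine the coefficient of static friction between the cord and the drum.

μ ≈ 0.118

T₂/T₁ = e^{μβ} → μ = ln(T₂/T₁)/β.
β = 248.6° = 4.339 rad.
μ = ln(1927/1153)/4.339 = ln(1.671)/4.339 = 0.118.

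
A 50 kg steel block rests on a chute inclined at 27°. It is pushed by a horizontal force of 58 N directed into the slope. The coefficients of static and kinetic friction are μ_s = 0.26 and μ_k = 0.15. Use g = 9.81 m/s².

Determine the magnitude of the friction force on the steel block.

The horizontal push has a component P sin θ into the surface, so N = m g cos θ + P sin θ = 437 + 26.33 = 463.4 N.
Along the incline, the net driving force (taking up-slope positive) is P cos θ − m g sin θ = 51.68 − 222.7 = -171 N, so equilibrium requires friction f = 171 N (up-slope).
Maximum static friction: μ_s N = 0.26 × 463.4 = 120.5 N.
|f_req| = 171 > 120.5 N → the steel block slides down the incline; f = μ_k N = 0.15 × 463.4 = 69.5 N.

f ≈ 69.5 N (up the incline)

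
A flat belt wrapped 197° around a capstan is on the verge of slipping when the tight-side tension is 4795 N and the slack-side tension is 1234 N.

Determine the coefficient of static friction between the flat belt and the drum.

μ ≈ 0.395

T₂/T₁ = e^{μβ} → μ = ln(T₂/T₁)/β.
β = 197° = 3.438 rad.
μ = ln(4795/1234)/3.438 = ln(3.886)/3.438 = 0.395.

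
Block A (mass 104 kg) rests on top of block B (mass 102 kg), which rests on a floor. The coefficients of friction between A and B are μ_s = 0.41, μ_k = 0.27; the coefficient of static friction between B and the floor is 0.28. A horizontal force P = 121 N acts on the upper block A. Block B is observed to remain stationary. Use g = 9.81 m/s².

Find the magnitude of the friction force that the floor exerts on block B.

f ≈ 121 N

Normal force at the A–B interface: N₁ = m_A g = 1020 N.
Maximum static friction on A from B: μ_s N₁ = 0.41×1020 = 418.3 N.
P = 121 N is within that limit, so A and B move together (both at rest); the A–B friction is simply f₁ = P = 121 N.
By Newton's third law B feels 121 N forward from A. With B stationary, the floor's static friction on B balances it: f₂ = 121 N (well within μ_s(m_A+m_B)g = 565.8 N).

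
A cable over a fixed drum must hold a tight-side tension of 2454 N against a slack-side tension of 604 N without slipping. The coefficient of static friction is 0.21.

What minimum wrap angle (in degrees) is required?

T₂/T₁ = e^{μβ} → β = ln(T₂/T₁)/μ.
β = ln(2454/604)/0.21 = 1.402/0.21 = 6.676 rad.
In degrees: β = 6.676 × 180/π = 382°.

β_min ≈ 382°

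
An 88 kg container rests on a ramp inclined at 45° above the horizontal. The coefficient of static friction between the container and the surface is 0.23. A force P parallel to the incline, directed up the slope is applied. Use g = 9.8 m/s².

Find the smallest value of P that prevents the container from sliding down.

The container tends to slide down (tan θ > μ_s), so at the point of impending slip friction acts up-slope at its limit: f = μ_s N.
P is parallel to the surface, so N = m g cos θ = 610 N.
Along the incline: P + μ_s N = m g sin θ, so P = 610 − 0.23×610 = 470 N.

P_min ≈ 470 N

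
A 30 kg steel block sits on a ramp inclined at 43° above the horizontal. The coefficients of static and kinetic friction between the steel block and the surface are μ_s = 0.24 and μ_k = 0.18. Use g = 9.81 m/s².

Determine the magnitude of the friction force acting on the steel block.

Normal force: N = m g cos θ = 30 × 9.81 × cos 43° = 215.2 N.
For equilibrium along the incline, friction must balance the weight component: f = m g sin θ = 200.7 N up the slope.
The static-friction ceiling is μ_s N = 0.24 × 215.2 = 51.66 N.
Since |200.7| > 51.66 N, static friction cannot hold it; the steel block slides down the incline and kinetic friction applies: f = μ_k N = 0.18 × 215.2 = 38.7 N.

f ≈ 38.7 N (up the incline)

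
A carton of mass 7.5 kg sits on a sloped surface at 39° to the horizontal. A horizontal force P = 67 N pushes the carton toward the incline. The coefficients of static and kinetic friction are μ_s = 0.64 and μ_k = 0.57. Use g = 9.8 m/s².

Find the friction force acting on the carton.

f ≈ 5.81 N (down the incline)

Normal direction: N = m g cos θ + P sin θ = 99.28 N.
Parallel to the incline: P cos θ − m g sin θ = 52.07 − 46.26 = 5.814 N; the friction needed to balance this is 5.814 N acting down the slope.
Maximum static friction: μ_s N = 0.64 × 99.28 = 63.54 N.
Since 5.814 N is within the 63.54 N limit, the carton stays put and friction is exactly 5.81 N.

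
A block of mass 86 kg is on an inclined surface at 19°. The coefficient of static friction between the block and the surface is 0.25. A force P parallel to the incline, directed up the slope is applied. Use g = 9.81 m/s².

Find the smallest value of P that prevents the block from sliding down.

The block tends to slide down (tan θ > μ_s), so at the point of impending slip friction acts up-slope at its limit: f = μ_s N.
P is parallel to the surface, so N = m g cos θ = 798 N.
Along the incline: P + μ_s N = m g sin θ, so P = 275 − 0.25×798 = 75.2 N.

P_min ≈ 75.2 N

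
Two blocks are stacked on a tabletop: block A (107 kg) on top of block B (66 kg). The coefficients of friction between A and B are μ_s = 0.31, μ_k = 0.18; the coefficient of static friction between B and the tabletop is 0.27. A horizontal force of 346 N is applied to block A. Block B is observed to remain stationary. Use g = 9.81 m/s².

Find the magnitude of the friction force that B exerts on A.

Between the blocks, N₁ = m_A g = 1050 N.
So the A–B interface can sustain at most μ_s N₁ = 325.4 N of static friction.
Since P = 346 N > 325.4 N, A slides on B; the A–B friction is kinetic: f₁ = μ_k N₁ = 0.18×1050 = 189 N.
By Newton's third law B feels 189 N forward from A. With B stationary, the floor's static friction on B balances it: f₂ = 189 N (well within μ_s(m_A+m_B)g = 458.2 N).

f ≈ 189 N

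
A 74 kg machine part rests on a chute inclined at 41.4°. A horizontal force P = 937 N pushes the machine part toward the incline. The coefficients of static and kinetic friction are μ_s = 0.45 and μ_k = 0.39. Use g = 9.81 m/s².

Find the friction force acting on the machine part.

The horizontal push has a component P sin θ into the surface, so N = m g cos θ + P sin θ = 544.5 + 619.6 = 1164 N.
Along the incline, the net driving force (taking up-slope positive) is P cos θ − m g sin θ = 702.9 − 480.1 = 222.8 N, so equilibrium requires friction f = -222.8 N (down-slope).
Maximum static friction: μ_s N = 0.45 × 1164 = 523.9 N.
|f_req| = 222.8 ≤ 523.9 N → the machine part is in equilibrium; friction equals the required value.

f ≈ 223 N (down the incline)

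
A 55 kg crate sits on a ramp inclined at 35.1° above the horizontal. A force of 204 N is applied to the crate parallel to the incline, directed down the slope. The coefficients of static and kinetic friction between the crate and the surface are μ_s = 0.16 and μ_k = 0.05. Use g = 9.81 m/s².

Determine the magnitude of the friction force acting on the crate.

Normal force: N = m g cos θ = 55 × 9.81 × cos 35.1° = 441.4 N.
The friction needed for equilibrium is m g sin θ + P = 310.2 + 204 = 514.2 N, measured positive up-slope.
Maximum static friction available: μ_s N = 0.16 × 441.4 = 70.63 N.
|514.2| exceeds 70.63 N, so the crate slips down-slope; friction is kinetic, f = μ_k N = 0.05×441.4 = 22.1 N.

f ≈ 22.1 N (up the incline)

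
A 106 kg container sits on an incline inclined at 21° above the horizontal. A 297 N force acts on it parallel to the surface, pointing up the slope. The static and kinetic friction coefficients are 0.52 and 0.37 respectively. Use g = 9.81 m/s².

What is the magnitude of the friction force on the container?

Normal force: N = m g cos θ = 106 × 9.81 × cos 21° = 970.8 N.
The friction needed for equilibrium is m g sin θ − P = 372.7 − 297 = 75.65 N, measured positive up-slope.
Static friction can supply at most μ_s N = 504.8 N.
Since |75.65| ≤ 504.8 N, the container remains in static equilibrium and friction takes exactly the required value.

f ≈ 75.7 N (up the incline)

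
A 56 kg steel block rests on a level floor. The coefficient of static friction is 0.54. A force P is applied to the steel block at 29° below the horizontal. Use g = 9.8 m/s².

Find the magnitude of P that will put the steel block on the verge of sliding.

N = m g + P sin α (the push presses the steel block into the level floor).
At impending slip, P cos α = μ_s N = μ_s (m g + P sin α).
Solving: P (cos α − μ_s sin α) = μ_s m g → P = 0.54×549/(cos 29° − 0.54 sin 29°) = 296/0.6128 = 484 N.

P ≈ 484 N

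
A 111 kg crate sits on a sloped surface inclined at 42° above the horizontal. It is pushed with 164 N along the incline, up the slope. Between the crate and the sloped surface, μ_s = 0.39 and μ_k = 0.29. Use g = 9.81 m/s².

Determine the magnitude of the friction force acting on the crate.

f ≈ 235 N (up the incline)

Perpendicular to the surface, N = m g cos θ = 111·9.81·cos 42° = 809.2 N.
The friction needed for equilibrium is m g sin θ − P = 728.6 − 164 = 564.6 N, measured positive up-slope.
The static-friction ceiling is μ_s N = 0.39 × 809.2 = 315.6 N.
|564.6| exceeds 315.6 N, so the crate slips down-slope; friction is kinetic, f = μ_k N = 0.29×809.2 = 235 N.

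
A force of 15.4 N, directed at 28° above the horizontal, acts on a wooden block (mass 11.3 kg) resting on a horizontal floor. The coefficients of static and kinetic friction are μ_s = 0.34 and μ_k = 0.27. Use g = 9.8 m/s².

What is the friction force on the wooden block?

f ≈ 13.6 N

Vertical equilibrium gives N = m g − P sin α = 103.5 N.
The horizontal driving force is P cos α = 13.6 N, so equilibrium needs friction f = 13.6 N.
The static-friction limit is μ_s N = 35.19 N.
13.6 ≤ 35.19 N → static; friction equals the required 13.6 N.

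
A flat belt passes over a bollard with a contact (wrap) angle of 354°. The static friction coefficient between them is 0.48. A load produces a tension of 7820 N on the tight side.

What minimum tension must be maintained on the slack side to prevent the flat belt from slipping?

Capstan equation at impending slip: T_tight/T_slack = e^{μβ}.
β = 354° = 6.178 rad; e^{μβ} = e^{0.48×6.178} = 19.41.
T_slack = T_tight / e^{μβ} = 7820 / 19.41 = 403 N.

T_min ≈ 403 N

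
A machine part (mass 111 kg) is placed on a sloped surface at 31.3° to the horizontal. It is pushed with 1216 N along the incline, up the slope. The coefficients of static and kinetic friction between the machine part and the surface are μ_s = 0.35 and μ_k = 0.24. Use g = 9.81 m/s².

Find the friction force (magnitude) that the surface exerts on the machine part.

Normal force: N = m g cos θ = 111 × 9.81 × cos 31.3° = 930.4 N.
Parallel to the incline, ΣF = 0 gives f = m g sin θ − P = 565.7 − 1216 = -650.3 N (up-slope positive).
Maximum static friction available: μ_s N = 0.35 × 930.4 = 325.7 N.
|-650.3| exceeds 325.7 N, so the machine part slips up-slope; friction is kinetic, f = μ_k N = 0.24×930.4 = 223 N.

f ≈ 223 N (down the incline)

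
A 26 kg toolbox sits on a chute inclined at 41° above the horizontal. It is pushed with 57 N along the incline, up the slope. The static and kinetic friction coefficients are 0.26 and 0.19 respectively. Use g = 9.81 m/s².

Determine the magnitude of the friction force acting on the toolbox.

Normal force: N = m g cos θ = 26 × 9.81 × cos 41° = 192.5 N.
The friction needed for equilibrium is m g sin θ − P = 167.3 − 57 = 110.3 N, measured positive up-slope.
The static-friction ceiling is μ_s N = 0.26 × 192.5 = 50.05 N.
Since |110.3| > 50.05 N, static friction cannot hold it; the toolbox slides down the incline and kinetic friction applies: f = μ_k N = 0.19 × 192.5 = 36.6 N.

f ≈ 36.6 N (up the incline)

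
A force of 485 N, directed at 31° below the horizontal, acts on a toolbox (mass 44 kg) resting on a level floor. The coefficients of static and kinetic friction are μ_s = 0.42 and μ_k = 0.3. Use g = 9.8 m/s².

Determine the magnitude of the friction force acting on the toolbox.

f ≈ 204 N

Vertical equilibrium gives N = m g + P sin α = 681 N.
For equilibrium, f = P cos α = 485×cos 31° = 415.7 N.
μ_s N = 0.42 × 681 = 286 N.
The required friction exceeds μ_s N, so the toolbox moves and f = μ_k N = 204 N.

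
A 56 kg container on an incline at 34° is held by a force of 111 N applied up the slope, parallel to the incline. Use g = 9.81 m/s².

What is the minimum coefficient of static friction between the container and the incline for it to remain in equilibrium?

N = m g cos θ = 455.4 N.
Friction must make up the shortfall along the incline: f = m g sin θ − P = 307.2 − 111 = 196.2 N.
At the threshold f = μ_s N, so μ_s,min = 196.2/455.4 = 0.431.

μ_s,min ≈ 0.431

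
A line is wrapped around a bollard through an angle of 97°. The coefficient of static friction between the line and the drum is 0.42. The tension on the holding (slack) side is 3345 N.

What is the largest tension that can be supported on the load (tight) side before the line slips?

At impending slip the capstan equation gives T₂/T₁ = e^{μβ} with β in radians.
β = 97° × π/180 = 1.693 rad.
e^{μβ} = e^{0.42×1.693} = 2.036.
T₂ = T₁ · e^{μβ} = 3345 × 2.036 = 6810 N.

T_max ≈ 6810 N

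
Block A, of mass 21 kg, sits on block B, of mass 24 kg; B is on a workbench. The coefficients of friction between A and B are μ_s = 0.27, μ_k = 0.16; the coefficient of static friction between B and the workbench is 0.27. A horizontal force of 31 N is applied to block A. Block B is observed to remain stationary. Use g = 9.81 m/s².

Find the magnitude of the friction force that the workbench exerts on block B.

The normal force B exerts on A is simply A's weight, N₁ = 206 N.
So the A–B interface can sustain at most μ_s N₁ = 55.62 N of static friction.
P = 31 N is within that limit, so A and B move together (both at rest); the A–B friction is simply f₁ = P = 31 N.
B experiences an equal 31 N forward from A (third law). B is in equilibrium, so the floor supplies f₂ = 31 N of static friction (limit μ_s(m_A+m_B)g = 119.2 N, not exceeded).

f ≈ 31 N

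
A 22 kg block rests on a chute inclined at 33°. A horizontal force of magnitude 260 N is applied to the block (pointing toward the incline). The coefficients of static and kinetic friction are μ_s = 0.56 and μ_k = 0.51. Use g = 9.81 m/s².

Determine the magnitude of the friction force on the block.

The horizontal push has a component P sin θ into the surface, so N = m g cos θ + P sin θ = 181 + 141.6 = 322.6 N.
Along the incline, the net driving force (taking up-slope positive) is P cos θ − m g sin θ = 218.1 − 117.5 = 100.5 N, so equilibrium requires friction f = -100.5 N (down-slope).
Maximum static friction: μ_s N = 0.56 × 322.6 = 180.7 N.
|f_req| = 100.5 ≤ 180.7 N → the block is in equilibrium; friction equals the required value.

f ≈ 101 N (down the incline)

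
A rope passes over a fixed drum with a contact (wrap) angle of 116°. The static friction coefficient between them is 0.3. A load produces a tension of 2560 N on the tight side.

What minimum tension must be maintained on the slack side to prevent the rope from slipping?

Capstan equation at impending slip: T_tight/T_slack = e^{μβ}.
β = 116° = 2.025 rad; e^{μβ} = e^{0.3×2.025} = 1.836.
T_slack = T_tight / e^{μβ} = 2560 / 1.836 = 1390 N.

T_min ≈ 1390 N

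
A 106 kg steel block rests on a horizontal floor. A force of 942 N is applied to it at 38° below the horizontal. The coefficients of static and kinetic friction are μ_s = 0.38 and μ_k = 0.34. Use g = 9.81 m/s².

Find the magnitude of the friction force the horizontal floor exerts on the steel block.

Vertical equilibrium gives N = m g + P sin α = 1620 N.
The horizontal driving force is P cos α = 742.3 N, so equilibrium needs friction f = 742.3 N.
The static-friction limit is μ_s N = 615.5 N.
The required friction exceeds μ_s N, so the steel block moves and f = μ_k N = 551 N.

f ≈ 551 N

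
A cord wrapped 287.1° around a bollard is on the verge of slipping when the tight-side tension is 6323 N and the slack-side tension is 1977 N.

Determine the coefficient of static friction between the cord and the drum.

μ ≈ 0.232

T₂/T₁ = e^{μβ} → μ = ln(T₂/T₁)/β.
β = 287.1° = 5.011 rad.
μ = ln(6323/1977)/5.011 = ln(3.198)/5.011 = 0.232.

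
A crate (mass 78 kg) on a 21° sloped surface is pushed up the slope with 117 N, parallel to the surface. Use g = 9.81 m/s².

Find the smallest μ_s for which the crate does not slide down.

N = m g cos θ = 714.4 N.
Friction must make up the shortfall along the incline: f = m g sin θ − P = 274.2 − 117 = 157.2 N.
At the threshold f = μ_s N, so μ_s,min = 157.2/714.4 = 0.22.

μ_s,min ≈ 0.22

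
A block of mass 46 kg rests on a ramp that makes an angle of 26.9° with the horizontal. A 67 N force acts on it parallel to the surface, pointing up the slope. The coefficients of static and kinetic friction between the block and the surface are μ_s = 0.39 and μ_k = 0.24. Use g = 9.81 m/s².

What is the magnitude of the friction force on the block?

f ≈ 137 N (up the incline)

Perpendicular to the surface, N = m g cos θ = 46·9.81·cos 26.9° = 402.4 N.
For equilibrium along the incline the friction force must supply f = m g sin θ − P = 204.2 − 67 = 137.2 N (positive meaning up-slope).
Maximum static friction available: μ_s N = 0.39 × 402.4 = 156.9 N.
Since |137.2| ≤ 156.9 N, the block remains in static equilibrium and friction takes exactly the required value.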